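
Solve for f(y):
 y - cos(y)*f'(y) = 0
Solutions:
 f(y) = C1 + Integral(y/cos(y), y)


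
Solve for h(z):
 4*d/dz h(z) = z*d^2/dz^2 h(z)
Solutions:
 h(z) = C1 + C2*z^5


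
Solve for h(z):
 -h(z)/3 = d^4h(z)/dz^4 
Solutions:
 h(z) = (C1*sin(sqrt(2)*3^(3/4)*z/6) + C2*cos(sqrt(2)*3^(3/4)*z/6))*exp(-sqrt(2)*3^(3/4)*z/6) + (C3*sin(sqrt(2)*3^(3/4)*z/6) + C4*cos(sqrt(2)*3^(3/4)*z/6))*exp(sqrt(2)*3^(3/4)*z/6)


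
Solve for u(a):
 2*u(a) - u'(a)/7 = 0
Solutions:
 u(a) = C1*exp(14*a)


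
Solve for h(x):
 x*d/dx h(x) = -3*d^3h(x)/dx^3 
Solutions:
 h(x) = C1 + Integral(C2*airyai(-3^(2/3)*x/3) + C3*airybi(-3^(2/3)*x/3), x)


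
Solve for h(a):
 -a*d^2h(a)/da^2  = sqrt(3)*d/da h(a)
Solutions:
 h(a) = C1 + C2*a^(1 - sqrt(3))


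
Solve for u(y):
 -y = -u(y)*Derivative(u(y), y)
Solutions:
 u(y) = -sqrt(C1 + y^2)
 u(y) = sqrt(C1 + y^2)


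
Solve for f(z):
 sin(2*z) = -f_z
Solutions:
 f(z) = C1 + cos(2*z)/2


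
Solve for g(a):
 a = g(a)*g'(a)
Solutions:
 g(a) = -sqrt(C1 + a^2)
 g(a) = sqrt(C1 + a^2)


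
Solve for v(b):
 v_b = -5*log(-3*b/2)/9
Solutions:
 v(b) = C1 - 5*b*log(-b)/9 + 5*b*(-log(3) + log(2) + 1)/9


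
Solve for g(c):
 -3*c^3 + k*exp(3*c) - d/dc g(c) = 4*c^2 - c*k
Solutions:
 g(c) = C1 - 3*c^4/4 - 4*c^3/3 + c^2*k/2 + k*exp(3*c)/3


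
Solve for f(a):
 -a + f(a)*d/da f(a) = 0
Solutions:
 f(a) = -sqrt(C1 + a^2)
 f(a) = sqrt(C1 + a^2)


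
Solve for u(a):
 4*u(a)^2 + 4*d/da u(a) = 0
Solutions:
 u(a) = 1/(C1 + a)


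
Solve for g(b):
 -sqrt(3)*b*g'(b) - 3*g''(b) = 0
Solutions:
 g(b) = C1 + C2*erf(sqrt(2)*3^(3/4)*b/6)


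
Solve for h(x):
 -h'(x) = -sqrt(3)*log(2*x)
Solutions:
 h(x) = C1 + sqrt(3)*x*log(x) - sqrt(3)*x + sqrt(3)*x*log(2)


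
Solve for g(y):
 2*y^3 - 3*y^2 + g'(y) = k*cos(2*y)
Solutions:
 g(y) = C1 + k*sin(2*y)/2 - y^4/2 + y^3


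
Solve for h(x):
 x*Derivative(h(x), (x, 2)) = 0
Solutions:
 h(x) = C1 + C2*x


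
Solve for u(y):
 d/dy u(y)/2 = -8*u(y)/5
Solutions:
 u(y) = C1*exp(-16*y/5)


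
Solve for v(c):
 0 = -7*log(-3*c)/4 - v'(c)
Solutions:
 v(c) = C1 - 7*c*log(-c)/4 + 7*c*(1 - log(3))/4


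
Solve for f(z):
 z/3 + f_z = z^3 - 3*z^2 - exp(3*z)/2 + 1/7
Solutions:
 f(z) = C1 + z^4/4 - z^3 - z^2/6 + z/7 - exp(3*z)/6


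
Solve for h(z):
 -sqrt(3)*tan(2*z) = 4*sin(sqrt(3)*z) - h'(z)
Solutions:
 h(z) = C1 - sqrt(3)*log(cos(2*z))/2 - 4*sqrt(3)*cos(sqrt(3)*z)/3


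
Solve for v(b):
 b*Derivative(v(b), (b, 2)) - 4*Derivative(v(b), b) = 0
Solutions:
 v(b) = C1 + C2*b^5


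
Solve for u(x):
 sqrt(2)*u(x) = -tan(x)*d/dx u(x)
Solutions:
 u(x) = C1/sin(x)^(sqrt(2))


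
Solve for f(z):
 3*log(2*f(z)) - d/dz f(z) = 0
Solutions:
 -Integral(1/(log(_y) + log(2)), (_y, f(z)))/3 = C1 - z


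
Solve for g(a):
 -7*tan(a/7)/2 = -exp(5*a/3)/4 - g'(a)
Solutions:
 g(a) = C1 - 3*exp(5*a/3)/20 - 49*log(cos(a/7))/2


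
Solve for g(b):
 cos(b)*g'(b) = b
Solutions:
 g(b) = C1 + Integral(b/cos(b), b)


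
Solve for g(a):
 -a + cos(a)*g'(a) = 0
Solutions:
 g(a) = C1 + Integral(a/cos(a), a)


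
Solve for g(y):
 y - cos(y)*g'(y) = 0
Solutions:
 g(y) = C1 + Integral(y/cos(y), y)


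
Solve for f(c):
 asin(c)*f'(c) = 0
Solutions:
 f(c) = C1


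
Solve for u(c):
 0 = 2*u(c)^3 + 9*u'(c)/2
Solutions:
 u(c) = -3*sqrt(2)*sqrt(-1/(C1 - 4*c))/2
 u(c) = 3*sqrt(2)*sqrt(-1/(C1 - 4*c))/2


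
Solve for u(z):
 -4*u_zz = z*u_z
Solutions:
 u(z) = C1 + C2*erf(sqrt(2)*z/4)


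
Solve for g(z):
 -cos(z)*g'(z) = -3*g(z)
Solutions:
 g(z) = C1*(sin(z) + 1)^(3/2)/(sin(z) - 1)^(3/2)


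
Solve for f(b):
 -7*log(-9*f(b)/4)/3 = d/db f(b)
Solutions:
 3*Integral(1/(log(-_y) - 2*log(2) + 2*log(3)), (_y, f(b)))/7 = C1 - b


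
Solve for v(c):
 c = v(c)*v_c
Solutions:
 v(c) = -sqrt(C1 + c^2)
 v(c) = sqrt(C1 + c^2)


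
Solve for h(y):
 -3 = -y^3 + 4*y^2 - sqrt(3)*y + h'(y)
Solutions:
 h(y) = C1 + y^4/4 - 4*y^3/3 + sqrt(3)*y^2/2 - 3*y


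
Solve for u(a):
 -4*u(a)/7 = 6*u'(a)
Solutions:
 u(a) = C1*exp(-2*a/21)


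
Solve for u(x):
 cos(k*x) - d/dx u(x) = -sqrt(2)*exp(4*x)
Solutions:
 u(x) = C1 + sqrt(2)*exp(4*x)/4 + sin(k*x)/k


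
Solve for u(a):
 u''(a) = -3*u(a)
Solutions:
 u(a) = C1*sin(sqrt(3)*a) + C2*cos(sqrt(3)*a)


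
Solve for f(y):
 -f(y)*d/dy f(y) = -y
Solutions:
 f(y) = -sqrt(C1 + y^2)
 f(y) = sqrt(C1 + y^2)


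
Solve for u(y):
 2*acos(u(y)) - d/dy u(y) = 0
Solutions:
 Integral(1/acos(_y), (_y, u(y))) = C1 + 2*y


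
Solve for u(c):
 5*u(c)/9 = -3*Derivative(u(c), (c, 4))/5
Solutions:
 u(c) = (C1*sin(sqrt(10)*3^(1/4)*c/6) + C2*cos(sqrt(10)*3^(1/4)*c/6))*exp(-sqrt(10)*3^(1/4)*c/6) + (C3*sin(sqrt(10)*3^(1/4)*c/6) + C4*cos(sqrt(10)*3^(1/4)*c/6))*exp(sqrt(10)*3^(1/4)*c/6)


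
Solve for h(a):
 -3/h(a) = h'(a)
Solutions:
 h(a) = -sqrt(C1 - 6*a)
 h(a) = sqrt(C1 - 6*a)


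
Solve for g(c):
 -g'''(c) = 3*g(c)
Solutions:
 g(c) = C3*exp(-3^(1/3)*c) + (C1*sin(3^(5/6)*c/2) + C2*cos(3^(5/6)*c/2))*exp(3^(1/3)*c/2)


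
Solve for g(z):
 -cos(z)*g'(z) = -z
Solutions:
 g(z) = C1 + Integral(z/cos(z), z)


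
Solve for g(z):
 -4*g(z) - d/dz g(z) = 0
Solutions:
 g(z) = C1*exp(-4*z)


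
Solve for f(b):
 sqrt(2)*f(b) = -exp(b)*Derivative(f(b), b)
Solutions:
 f(b) = C1*exp(sqrt(2)*exp(-b))


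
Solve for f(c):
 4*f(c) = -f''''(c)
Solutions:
 f(c) = (C1*sin(c) + C2*cos(c))*exp(-c) + (C3*sin(c) + C4*cos(c))*exp(c)


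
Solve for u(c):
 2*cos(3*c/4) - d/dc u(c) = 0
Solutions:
 u(c) = C1 + 8*sin(3*c/4)/3


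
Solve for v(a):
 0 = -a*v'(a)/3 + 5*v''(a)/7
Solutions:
 v(a) = C1 + C2*erfi(sqrt(210)*a/30)


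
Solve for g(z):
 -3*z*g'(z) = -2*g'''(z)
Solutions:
 g(z) = C1 + Integral(C2*airyai(2^(2/3)*3^(1/3)*z/2) + C3*airybi(2^(2/3)*3^(1/3)*z/2), z)


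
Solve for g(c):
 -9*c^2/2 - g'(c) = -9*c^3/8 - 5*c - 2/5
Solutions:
 g(c) = C1 + 9*c^4/32 - 3*c^3/2 + 5*c^2/2 + 2*c/5


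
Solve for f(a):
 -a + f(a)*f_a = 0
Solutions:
 f(a) = -sqrt(C1 + a^2)
 f(a) = sqrt(C1 + a^2)


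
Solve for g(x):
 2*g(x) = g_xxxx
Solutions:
 g(x) = C1*exp(-2^(1/4)*x) + C2*exp(2^(1/4)*x) + C3*sin(2^(1/4)*x) + C4*cos(2^(1/4)*x)


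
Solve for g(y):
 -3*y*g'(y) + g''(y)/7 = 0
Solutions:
 g(y) = C1 + C2*erfi(sqrt(42)*y/2)


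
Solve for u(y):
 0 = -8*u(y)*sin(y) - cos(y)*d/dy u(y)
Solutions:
 u(y) = C1*cos(y)^8


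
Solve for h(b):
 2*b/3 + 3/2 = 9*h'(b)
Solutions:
 h(b) = C1 + b^2/27 + b/6


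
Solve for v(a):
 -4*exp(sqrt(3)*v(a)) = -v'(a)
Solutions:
 v(a) = sqrt(3)*(2*log(-1/(C1 + 4*a)) - log(3))/6


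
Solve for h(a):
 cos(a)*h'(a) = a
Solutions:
 h(a) = C1 + Integral(a/cos(a), a)


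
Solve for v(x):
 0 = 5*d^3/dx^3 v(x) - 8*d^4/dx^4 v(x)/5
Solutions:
 v(x) = C1 + C2*x + C3*x^2 + C4*exp(25*x/8)


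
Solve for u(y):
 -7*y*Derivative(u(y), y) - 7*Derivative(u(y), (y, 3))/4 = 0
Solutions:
 u(y) = C1 + Integral(C2*airyai(-2^(2/3)*y) + C3*airybi(-2^(2/3)*y), y)


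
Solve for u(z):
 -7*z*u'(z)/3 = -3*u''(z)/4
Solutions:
 u(z) = C1 + C2*erfi(sqrt(14)*z/3)


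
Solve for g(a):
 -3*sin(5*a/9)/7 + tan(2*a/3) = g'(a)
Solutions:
 g(a) = C1 - 3*log(cos(2*a/3))/2 + 27*cos(5*a/9)/35


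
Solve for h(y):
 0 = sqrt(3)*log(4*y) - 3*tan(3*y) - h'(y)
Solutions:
 h(y) = C1 + sqrt(3)*y*(log(y) - 1) + 2*sqrt(3)*y*log(2) + log(cos(3*y))


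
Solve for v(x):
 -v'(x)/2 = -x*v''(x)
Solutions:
 v(x) = C1 + C2*x^(3/2)


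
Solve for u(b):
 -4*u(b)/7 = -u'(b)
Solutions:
 u(b) = C1*exp(4*b/7)


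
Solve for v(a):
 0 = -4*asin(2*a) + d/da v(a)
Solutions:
 v(a) = C1 + 4*a*asin(2*a) + 2*sqrt(1 - 4*a^2)


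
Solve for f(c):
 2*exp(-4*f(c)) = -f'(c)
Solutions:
 f(c) = log(-I*(C1 - 8*c)^(1/4))
 f(c) = log(I*(C1 - 8*c)^(1/4))
 f(c) = log(-(C1 - 8*c)^(1/4))
 f(c) = log(C1 - 8*c)/4


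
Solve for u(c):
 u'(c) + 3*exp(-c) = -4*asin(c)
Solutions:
 u(c) = C1 - 4*c*asin(c) - 4*sqrt(1 - c^2) + 3*exp(-c)


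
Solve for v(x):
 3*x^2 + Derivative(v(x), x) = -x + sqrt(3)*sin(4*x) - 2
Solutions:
 v(x) = C1 - x^3 - x^2/2 - 2*x - sqrt(3)*cos(4*x)/4


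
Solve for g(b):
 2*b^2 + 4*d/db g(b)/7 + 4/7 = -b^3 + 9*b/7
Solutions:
 g(b) = C1 - 7*b^4/16 - 7*b^3/6 + 9*b^2/8 - b


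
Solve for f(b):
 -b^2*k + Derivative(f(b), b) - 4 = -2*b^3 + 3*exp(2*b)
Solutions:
 f(b) = C1 - b^4/2 + b^3*k/3 + 4*b + 3*exp(2*b)/2


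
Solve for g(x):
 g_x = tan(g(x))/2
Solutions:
 g(x) = pi - asin(C1*exp(x/2))
 g(x) = asin(C1*exp(x/2))


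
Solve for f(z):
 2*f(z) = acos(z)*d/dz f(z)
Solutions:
 f(z) = C1*exp(2*Integral(1/acos(z), z))


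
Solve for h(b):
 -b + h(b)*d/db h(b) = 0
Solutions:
 h(b) = -sqrt(C1 + b^2)
 h(b) = sqrt(C1 + b^2)


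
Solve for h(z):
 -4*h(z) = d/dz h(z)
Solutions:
 h(z) = C1*exp(-4*z)


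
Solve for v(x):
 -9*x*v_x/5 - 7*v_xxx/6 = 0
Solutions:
 v(x) = C1 + Integral(C2*airyai(-3*2^(1/3)*35^(2/3)*x/35) + C3*airybi(-3*2^(1/3)*35^(2/3)*x/35), x)


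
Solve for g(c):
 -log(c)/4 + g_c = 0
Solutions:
 g(c) = C1 + c*log(c)/4 - c/4


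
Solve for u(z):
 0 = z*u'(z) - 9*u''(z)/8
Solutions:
 u(z) = C1 + C2*erfi(2*z/3)


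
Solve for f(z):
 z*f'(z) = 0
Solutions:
 f(z) = C1


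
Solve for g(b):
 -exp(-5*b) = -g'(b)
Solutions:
 g(b) = C1 - exp(-5*b)/5


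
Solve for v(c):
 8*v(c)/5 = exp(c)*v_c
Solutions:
 v(c) = C1*exp(-8*exp(-c)/5)


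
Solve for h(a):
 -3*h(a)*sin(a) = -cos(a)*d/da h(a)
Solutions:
 h(a) = C1/cos(a)^3


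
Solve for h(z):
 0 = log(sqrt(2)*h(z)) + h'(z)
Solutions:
 2*Integral(1/(2*log(_y) + log(2)), (_y, h(z))) = C1 - z


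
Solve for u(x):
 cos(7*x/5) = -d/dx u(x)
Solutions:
 u(x) = C1 - 5*sin(7*x/5)/7


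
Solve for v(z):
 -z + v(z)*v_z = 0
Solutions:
 v(z) = -sqrt(C1 + z^2)
 v(z) = sqrt(C1 + z^2)


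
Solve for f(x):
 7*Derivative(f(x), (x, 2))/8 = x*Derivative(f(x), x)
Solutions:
 f(x) = C1 + C2*erfi(2*sqrt(7)*x/7)


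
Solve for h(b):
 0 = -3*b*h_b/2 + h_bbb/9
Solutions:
 h(b) = C1 + Integral(C2*airyai(3*2^(2/3)*b/2) + C3*airybi(3*2^(2/3)*b/2), b)


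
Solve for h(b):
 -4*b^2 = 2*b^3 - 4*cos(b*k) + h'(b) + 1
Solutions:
 h(b) = C1 - b^4/2 - 4*b^3/3 - b + 4*sin(b*k)/k


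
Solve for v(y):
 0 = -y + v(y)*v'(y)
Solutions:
 v(y) = -sqrt(C1 + y^2)
 v(y) = sqrt(C1 + y^2)


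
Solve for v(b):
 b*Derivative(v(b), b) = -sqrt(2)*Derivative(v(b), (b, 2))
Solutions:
 v(b) = C1 + C2*erf(2^(1/4)*b/2)


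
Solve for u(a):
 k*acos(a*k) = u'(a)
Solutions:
 u(a) = C1 + k*Piecewise((a*acos(a*k) - sqrt(-a^2*k^2 + 1)/k, Ne(k, 0)), (pi*a/2, True))


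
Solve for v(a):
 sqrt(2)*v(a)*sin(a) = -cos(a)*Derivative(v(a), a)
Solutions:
 v(a) = C1*cos(a)^(sqrt(2))


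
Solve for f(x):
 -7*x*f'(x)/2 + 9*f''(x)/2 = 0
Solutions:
 f(x) = C1 + C2*erfi(sqrt(14)*x/6)


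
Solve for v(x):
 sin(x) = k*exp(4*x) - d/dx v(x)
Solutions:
 v(x) = C1 + k*exp(4*x)/4 + cos(x)


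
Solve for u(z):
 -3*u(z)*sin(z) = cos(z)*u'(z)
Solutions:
 u(z) = C1*cos(z)^3


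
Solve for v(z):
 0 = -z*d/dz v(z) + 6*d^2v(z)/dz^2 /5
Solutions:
 v(z) = C1 + C2*erfi(sqrt(15)*z/6)


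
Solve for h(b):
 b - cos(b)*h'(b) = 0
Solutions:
 h(b) = C1 + Integral(b/cos(b), b)


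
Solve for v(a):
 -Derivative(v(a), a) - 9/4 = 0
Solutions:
 v(a) = C1 - 9*a/4


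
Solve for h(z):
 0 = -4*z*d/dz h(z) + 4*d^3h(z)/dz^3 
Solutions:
 h(z) = C1 + Integral(C2*airyai(z) + C3*airybi(z), z)


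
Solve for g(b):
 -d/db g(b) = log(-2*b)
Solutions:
 g(b) = C1 - b*log(-b) + b*(1 - log(2))


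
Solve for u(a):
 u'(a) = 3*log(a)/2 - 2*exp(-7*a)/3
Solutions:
 u(a) = C1 + 3*a*log(a)/2 - 3*a/2 + 2*exp(-7*a)/21


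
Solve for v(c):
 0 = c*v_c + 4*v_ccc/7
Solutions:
 v(c) = C1 + Integral(C2*airyai(-14^(1/3)*c/2) + C3*airybi(-14^(1/3)*c/2), c)


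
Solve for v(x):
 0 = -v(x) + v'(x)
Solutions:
 v(x) = C1*exp(x)


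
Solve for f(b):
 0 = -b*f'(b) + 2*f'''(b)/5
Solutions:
 f(b) = C1 + Integral(C2*airyai(2^(2/3)*5^(1/3)*b/2) + C3*airybi(2^(2/3)*5^(1/3)*b/2), b)


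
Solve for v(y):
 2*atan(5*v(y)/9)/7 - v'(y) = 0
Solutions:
 Integral(1/atan(5*_y/9), (_y, v(y))) = C1 + 2*y/7


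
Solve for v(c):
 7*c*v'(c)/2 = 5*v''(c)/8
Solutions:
 v(c) = C1 + C2*erfi(sqrt(70)*c/5)


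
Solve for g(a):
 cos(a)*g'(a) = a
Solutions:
 g(a) = C1 + Integral(a/cos(a), a)


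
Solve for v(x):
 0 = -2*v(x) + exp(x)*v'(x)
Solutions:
 v(x) = C1*exp(-2*exp(-x))


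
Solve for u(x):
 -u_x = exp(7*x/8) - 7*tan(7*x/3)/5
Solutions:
 u(x) = C1 - 8*exp(7*x/8)/7 - 3*log(cos(7*x/3))/5


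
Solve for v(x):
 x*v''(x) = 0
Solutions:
 v(x) = C1 + C2*x


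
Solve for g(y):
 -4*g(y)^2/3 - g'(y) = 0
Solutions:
 g(y) = 3/(C1 + 4*y)


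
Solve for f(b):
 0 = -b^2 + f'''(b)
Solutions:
 f(b) = C1 + C2*b + C3*b^2 + b^5/60


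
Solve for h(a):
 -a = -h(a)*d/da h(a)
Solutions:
 h(a) = -sqrt(C1 + a^2)
 h(a) = sqrt(C1 + a^2)


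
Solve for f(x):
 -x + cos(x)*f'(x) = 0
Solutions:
 f(x) = C1 + Integral(x/cos(x), x)


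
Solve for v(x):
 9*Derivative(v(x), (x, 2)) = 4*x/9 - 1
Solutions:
 v(x) = C1 + C2*x + 2*x^3/243 - x^2/18


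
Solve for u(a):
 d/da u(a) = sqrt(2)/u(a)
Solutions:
 u(a) = -sqrt(C1 + 2*sqrt(2)*a)
 u(a) = sqrt(C1 + 2*sqrt(2)*a)


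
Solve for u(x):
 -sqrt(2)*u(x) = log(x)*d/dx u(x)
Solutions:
 u(x) = C1*exp(-sqrt(2)*li(x))


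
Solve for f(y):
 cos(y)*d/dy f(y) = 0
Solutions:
 f(y) = C1


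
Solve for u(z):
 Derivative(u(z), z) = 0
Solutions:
 u(z) = C1


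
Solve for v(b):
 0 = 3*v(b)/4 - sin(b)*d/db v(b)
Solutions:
 v(b) = C1*(cos(b) - 1)^(3/8)/(cos(b) + 1)^(3/8)


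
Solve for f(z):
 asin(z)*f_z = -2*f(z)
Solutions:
 f(z) = C1*exp(-2*Integral(1/asin(z), z))


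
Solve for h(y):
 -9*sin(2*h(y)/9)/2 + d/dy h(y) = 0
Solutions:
 -9*y/2 + 9*log(cos(2*h(y)/9) - 1)/4 - 9*log(cos(2*h(y)/9) + 1)/4 = C1


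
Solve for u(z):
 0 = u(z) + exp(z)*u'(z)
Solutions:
 u(z) = C1*exp(exp(-z))


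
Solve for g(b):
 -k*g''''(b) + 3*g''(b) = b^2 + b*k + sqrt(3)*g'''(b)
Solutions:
 g(b) = C1 + C2*b + C3*exp(sqrt(3)*b*(sqrt(4*k + 1) - 1)/(2*k)) + C4*exp(-sqrt(3)*b*(sqrt(4*k + 1) + 1)/(2*k)) + b^4/36 + b^3*(3*k + 2*sqrt(3))/54 + b^2*(sqrt(3)*k + 2*k + 2)/18


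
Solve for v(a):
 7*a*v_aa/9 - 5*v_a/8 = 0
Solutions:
 v(a) = C1 + C2*a^(101/56)


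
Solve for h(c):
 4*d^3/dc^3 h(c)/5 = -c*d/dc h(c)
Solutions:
 h(c) = C1 + Integral(C2*airyai(-10^(1/3)*c/2) + C3*airybi(-10^(1/3)*c/2), c)


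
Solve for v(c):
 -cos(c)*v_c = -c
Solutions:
 v(c) = C1 + Integral(c/cos(c), c)


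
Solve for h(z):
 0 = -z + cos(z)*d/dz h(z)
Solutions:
 h(z) = C1 + Integral(z/cos(z), z)


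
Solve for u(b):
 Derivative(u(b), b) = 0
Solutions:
 u(b) = C1


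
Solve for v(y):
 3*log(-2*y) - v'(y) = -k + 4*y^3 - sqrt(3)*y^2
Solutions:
 v(y) = C1 - y^4 + sqrt(3)*y^3/3 + y*(k - 3 + 3*log(2)) + 3*y*log(-y)


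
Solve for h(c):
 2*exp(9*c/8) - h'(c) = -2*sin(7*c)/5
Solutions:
 h(c) = C1 + 16*exp(9*c/8)/9 - 2*cos(7*c)/35


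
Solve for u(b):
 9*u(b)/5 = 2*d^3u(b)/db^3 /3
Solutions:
 u(b) = C3*exp(3*10^(2/3)*b/10) + (C1*sin(3*10^(2/3)*sqrt(3)*b/20) + C2*cos(3*10^(2/3)*sqrt(3)*b/20))*exp(-3*10^(2/3)*b/20)


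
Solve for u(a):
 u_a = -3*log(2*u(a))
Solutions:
 Integral(1/(log(_y) + log(2)), (_y, u(a)))/3 = C1 - a


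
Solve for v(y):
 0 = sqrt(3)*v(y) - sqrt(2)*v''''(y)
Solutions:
 v(y) = C1*exp(-2^(7/8)*3^(1/8)*y/2) + C2*exp(2^(7/8)*3^(1/8)*y/2) + C3*sin(2^(7/8)*3^(1/8)*y/2) + C4*cos(2^(7/8)*3^(1/8)*y/2)


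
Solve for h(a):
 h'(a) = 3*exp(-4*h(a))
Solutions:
 h(a) = log(-I*(C1 + 12*a)^(1/4))
 h(a) = log(I*(C1 + 12*a)^(1/4))
 h(a) = log(-(C1 + 12*a)^(1/4))
 h(a) = log(C1 + 12*a)/4


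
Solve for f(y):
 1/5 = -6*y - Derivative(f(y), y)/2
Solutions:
 f(y) = C1 - 6*y^2 - 2*y/5


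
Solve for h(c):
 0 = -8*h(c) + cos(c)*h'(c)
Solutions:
 h(c) = C1*(sin(c)^4 + 4*sin(c)^3 + 6*sin(c)^2 + 4*sin(c) + 1)/(sin(c)^4 - 4*sin(c)^3 + 6*sin(c)^2 - 4*sin(c) + 1)


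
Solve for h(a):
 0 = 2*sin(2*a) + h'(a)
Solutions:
 h(a) = C1 + cos(2*a)


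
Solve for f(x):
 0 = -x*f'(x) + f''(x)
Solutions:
 f(x) = C1 + C2*erfi(sqrt(2)*x/2)


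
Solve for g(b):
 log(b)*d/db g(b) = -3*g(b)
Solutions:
 g(b) = C1*exp(-3*li(b))


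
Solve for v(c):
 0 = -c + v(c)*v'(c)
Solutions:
 v(c) = -sqrt(C1 + c^2)
 v(c) = sqrt(C1 + c^2)


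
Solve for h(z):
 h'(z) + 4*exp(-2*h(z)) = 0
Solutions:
 h(z) = log(-sqrt(C1 - 8*z))
 h(z) = log(C1 - 8*z)/2


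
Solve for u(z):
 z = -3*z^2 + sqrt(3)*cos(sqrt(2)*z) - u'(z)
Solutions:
 u(z) = C1 - z^3 - z^2/2 + sqrt(6)*sin(sqrt(2)*z)/2


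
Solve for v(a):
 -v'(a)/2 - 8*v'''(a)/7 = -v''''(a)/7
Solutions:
 v(a) = C1 + C2*exp(a*(-2^(1/3)*(3*sqrt(89985) + 2237)^(1/3) - 128*2^(2/3)/(3*sqrt(89985) + 2237)^(1/3) + 32)/12)*sin(2^(1/3)*sqrt(3)*a*(-(3*sqrt(89985) + 2237)^(1/3) + 128*2^(1/3)/(3*sqrt(89985) + 2237)^(1/3))/12) + C3*exp(a*(-2^(1/3)*(3*sqrt(89985) + 2237)^(1/3) - 128*2^(2/3)/(3*sqrt(89985) + 2237)^(1/3) + 32)/12)*cos(2^(1/3)*sqrt(3)*a*(-(3*sqrt(89985) + 2237)^(1/3) + 128*2^(1/3)/(3*sqrt(89985) + 2237)^(1/3))/12) + C4*exp(a*(128*2^(2/3)/(3*sqrt(89985) + 2237)^(1/3) + 16 + 2^(1/3)*(3*sqrt(89985) + 2237)^(1/3))/6)


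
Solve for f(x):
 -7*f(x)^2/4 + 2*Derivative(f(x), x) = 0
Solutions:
 f(x) = -8/(C1 + 7*x)


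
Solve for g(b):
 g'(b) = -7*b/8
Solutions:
 g(b) = C1 - 7*b^2/16


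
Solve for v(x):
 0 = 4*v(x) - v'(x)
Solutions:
 v(x) = C1*exp(4*x)


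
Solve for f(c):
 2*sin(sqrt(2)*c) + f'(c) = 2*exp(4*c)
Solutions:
 f(c) = C1 + exp(4*c)/2 + sqrt(2)*cos(sqrt(2)*c)


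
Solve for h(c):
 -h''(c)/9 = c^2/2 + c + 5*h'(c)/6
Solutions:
 h(c) = C1 + C2*exp(-15*c/2) - c^3/5 - 13*c^2/25 + 52*c/375


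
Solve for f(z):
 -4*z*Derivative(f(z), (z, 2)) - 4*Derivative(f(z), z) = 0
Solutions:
 f(z) = C1 + C2*log(z)


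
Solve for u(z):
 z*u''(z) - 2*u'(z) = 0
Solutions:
 u(z) = C1 + C2*z^3


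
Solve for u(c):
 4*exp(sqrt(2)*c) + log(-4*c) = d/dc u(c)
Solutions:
 u(c) = C1 + c*log(-c) + c*(-1 + 2*log(2)) + 2*sqrt(2)*exp(sqrt(2)*c)


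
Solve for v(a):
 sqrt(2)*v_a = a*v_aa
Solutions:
 v(a) = C1 + C2*a^(1 + sqrt(2))


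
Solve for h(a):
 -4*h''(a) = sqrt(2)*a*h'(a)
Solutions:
 h(a) = C1 + C2*erf(2^(3/4)*a/4)


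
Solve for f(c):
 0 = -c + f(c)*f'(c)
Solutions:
 f(c) = -sqrt(C1 + c^2)
 f(c) = sqrt(C1 + c^2)


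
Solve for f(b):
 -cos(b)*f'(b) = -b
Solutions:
 f(b) = C1 + Integral(b/cos(b), b)


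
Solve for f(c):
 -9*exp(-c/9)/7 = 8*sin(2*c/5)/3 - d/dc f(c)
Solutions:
 f(c) = C1 - 20*cos(2*c/5)/3 - 81*exp(-c/9)/7


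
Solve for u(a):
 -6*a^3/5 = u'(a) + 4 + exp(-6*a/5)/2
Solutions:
 u(a) = C1 - 3*a^4/10 - 4*a + 5*exp(-6*a/5)/12


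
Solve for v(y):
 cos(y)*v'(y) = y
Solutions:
 v(y) = C1 + Integral(y/cos(y), y)


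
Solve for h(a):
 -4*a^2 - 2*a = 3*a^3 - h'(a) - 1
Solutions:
 h(a) = C1 + 3*a^4/4 + 4*a^3/3 + a^2 - a


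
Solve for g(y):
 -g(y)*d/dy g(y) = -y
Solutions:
 g(y) = -sqrt(C1 + y^2)
 g(y) = sqrt(C1 + y^2)


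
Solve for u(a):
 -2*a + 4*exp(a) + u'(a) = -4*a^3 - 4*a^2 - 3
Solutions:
 u(a) = C1 - a^4 - 4*a^3/3 + a^2 - 3*a - 4*exp(a)


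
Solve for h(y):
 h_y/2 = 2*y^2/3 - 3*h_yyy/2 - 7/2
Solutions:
 h(y) = C1 + C2*sin(sqrt(3)*y/3) + C3*cos(sqrt(3)*y/3) + 4*y^3/9 - 15*y


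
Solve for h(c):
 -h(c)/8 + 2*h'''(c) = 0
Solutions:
 h(c) = C3*exp(2^(2/3)*c/4) + (C1*sin(2^(2/3)*sqrt(3)*c/8) + C2*cos(2^(2/3)*sqrt(3)*c/8))*exp(-2^(2/3)*c/8)


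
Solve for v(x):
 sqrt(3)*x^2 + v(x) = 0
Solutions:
 v(x) = -sqrt(3)*x^2


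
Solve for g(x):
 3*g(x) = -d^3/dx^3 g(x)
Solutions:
 g(x) = C3*exp(-3^(1/3)*x) + (C1*sin(3^(5/6)*x/2) + C2*cos(3^(5/6)*x/2))*exp(3^(1/3)*x/2)


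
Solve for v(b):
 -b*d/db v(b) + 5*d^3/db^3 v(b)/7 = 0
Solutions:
 v(b) = C1 + Integral(C2*airyai(5^(2/3)*7^(1/3)*b/5) + C3*airybi(5^(2/3)*7^(1/3)*b/5), b)


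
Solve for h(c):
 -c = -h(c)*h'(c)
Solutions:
 h(c) = -sqrt(C1 + c^2)
 h(c) = sqrt(C1 + c^2)


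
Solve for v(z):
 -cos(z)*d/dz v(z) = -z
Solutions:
 v(z) = C1 + Integral(z/cos(z), z)


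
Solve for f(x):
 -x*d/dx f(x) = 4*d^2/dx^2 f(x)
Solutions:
 f(x) = C1 + C2*erf(sqrt(2)*x/4)


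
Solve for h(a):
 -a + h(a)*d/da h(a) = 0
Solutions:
 h(a) = -sqrt(C1 + a^2)
 h(a) = sqrt(C1 + a^2)


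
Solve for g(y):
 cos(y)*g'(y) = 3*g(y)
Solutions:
 g(y) = C1*(sin(y) + 1)^(3/2)/(sin(y) - 1)^(3/2)


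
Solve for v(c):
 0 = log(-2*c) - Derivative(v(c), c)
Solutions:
 v(c) = C1 + c*log(-c) + c*(-1 + log(2))


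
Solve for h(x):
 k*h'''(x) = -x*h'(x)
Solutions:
 h(x) = C1 + Integral(C2*airyai(x*(-1/k)^(1/3)) + C3*airybi(x*(-1/k)^(1/3)), x)


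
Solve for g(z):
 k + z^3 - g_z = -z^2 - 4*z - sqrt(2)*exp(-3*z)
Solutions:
 g(z) = C1 + k*z + z^4/4 + z^3/3 + 2*z^2 - sqrt(2)*exp(-3*z)/3


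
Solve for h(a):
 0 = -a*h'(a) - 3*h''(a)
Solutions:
 h(a) = C1 + C2*erf(sqrt(6)*a/6)


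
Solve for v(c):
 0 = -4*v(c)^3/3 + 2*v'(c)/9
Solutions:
 v(c) = -sqrt(2)*sqrt(-1/(C1 + 6*c))/2
 v(c) = sqrt(2)*sqrt(-1/(C1 + 6*c))/2


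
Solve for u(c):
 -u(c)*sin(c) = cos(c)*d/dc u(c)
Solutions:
 u(c) = C1*cos(c)


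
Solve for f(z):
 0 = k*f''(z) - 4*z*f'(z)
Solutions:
 f(z) = C1 + C2*erf(sqrt(2)*z*sqrt(-1/k))/sqrt(-1/k)


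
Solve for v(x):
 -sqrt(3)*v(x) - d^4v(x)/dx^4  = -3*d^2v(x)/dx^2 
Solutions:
 v(x) = C1*exp(-sqrt(2)*x*sqrt(3 - sqrt(9 - 4*sqrt(3)))/2) + C2*exp(sqrt(2)*x*sqrt(3 - sqrt(9 - 4*sqrt(3)))/2) + C3*exp(-sqrt(2)*x*sqrt(sqrt(9 - 4*sqrt(3)) + 3)/2) + C4*exp(sqrt(2)*x*sqrt(sqrt(9 - 4*sqrt(3)) + 3)/2)


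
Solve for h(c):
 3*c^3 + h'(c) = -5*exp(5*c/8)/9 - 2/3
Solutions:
 h(c) = C1 - 3*c^4/4 - 2*c/3 - 8*exp(5*c/8)/9


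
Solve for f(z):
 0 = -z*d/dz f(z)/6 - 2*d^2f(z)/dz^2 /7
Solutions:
 f(z) = C1 + C2*erf(sqrt(42)*z/12)


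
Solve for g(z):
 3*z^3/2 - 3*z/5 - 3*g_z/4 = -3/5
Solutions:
 g(z) = C1 + z^4/2 - 2*z^2/5 + 4*z/5


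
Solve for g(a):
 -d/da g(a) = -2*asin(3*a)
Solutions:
 g(a) = C1 + 2*a*asin(3*a) + 2*sqrt(1 - 9*a^2)/3


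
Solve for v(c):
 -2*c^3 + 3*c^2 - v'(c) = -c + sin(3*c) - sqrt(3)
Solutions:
 v(c) = C1 - c^4/2 + c^3 + c^2/2 + sqrt(3)*c + cos(3*c)/3


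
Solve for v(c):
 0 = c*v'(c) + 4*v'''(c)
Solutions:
 v(c) = C1 + Integral(C2*airyai(-2^(1/3)*c/2) + C3*airybi(-2^(1/3)*c/2), c)


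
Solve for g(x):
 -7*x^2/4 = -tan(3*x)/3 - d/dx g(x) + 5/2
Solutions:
 g(x) = C1 + 7*x^3/12 + 5*x/2 + log(cos(3*x))/9


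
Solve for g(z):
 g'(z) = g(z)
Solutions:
 g(z) = C1*exp(z)


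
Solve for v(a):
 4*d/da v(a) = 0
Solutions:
 v(a) = C1


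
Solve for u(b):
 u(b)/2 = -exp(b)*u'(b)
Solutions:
 u(b) = C1*exp(exp(-b)/2)


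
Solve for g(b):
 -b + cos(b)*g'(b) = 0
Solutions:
 g(b) = C1 + Integral(b/cos(b), b)


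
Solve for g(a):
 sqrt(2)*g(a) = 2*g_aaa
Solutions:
 g(a) = C3*exp(2^(5/6)*a/2) + (C1*sin(2^(5/6)*sqrt(3)*a/4) + C2*cos(2^(5/6)*sqrt(3)*a/4))*exp(-2^(5/6)*a/4)


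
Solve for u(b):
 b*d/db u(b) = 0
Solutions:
 u(b) = C1


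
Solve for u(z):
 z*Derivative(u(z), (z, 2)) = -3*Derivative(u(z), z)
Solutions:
 u(z) = C1 + C2/z^2


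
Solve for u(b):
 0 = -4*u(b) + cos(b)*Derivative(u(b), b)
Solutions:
 u(b) = C1*(sin(b)^2 + 2*sin(b) + 1)/(sin(b)^2 - 2*sin(b) + 1)


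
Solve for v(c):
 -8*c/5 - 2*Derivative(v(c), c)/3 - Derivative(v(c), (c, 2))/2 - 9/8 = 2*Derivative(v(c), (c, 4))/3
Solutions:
 v(c) = C1 + C2*exp(-c*(-(4 + sqrt(17))^(1/3) + (4 + sqrt(17))^(-1/3))/4)*sin(sqrt(3)*c*((4 + sqrt(17))^(-1/3) + (4 + sqrt(17))^(1/3))/4) + C3*exp(-c*(-(4 + sqrt(17))^(1/3) + (4 + sqrt(17))^(-1/3))/4)*cos(sqrt(3)*c*((4 + sqrt(17))^(-1/3) + (4 + sqrt(17))^(1/3))/4) + C4*exp(c*(-(4 + sqrt(17))^(1/3) + (4 + sqrt(17))^(-1/3))/2) - 6*c^2/5 + 9*c/80


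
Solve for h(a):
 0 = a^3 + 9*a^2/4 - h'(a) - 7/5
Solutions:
 h(a) = C1 + a^4/4 + 3*a^3/4 - 7*a/5


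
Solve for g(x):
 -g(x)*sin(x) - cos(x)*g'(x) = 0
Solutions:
 g(x) = C1*cos(x)


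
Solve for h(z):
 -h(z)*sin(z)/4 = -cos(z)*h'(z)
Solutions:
 h(z) = C1/cos(z)^(1/4)


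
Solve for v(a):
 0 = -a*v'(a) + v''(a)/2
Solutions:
 v(a) = C1 + C2*erfi(a)


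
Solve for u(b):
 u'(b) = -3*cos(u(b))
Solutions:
 u(b) = pi - asin((C1 + exp(6*b))/(C1 - exp(6*b)))
 u(b) = asin((C1 + exp(6*b))/(C1 - exp(6*b)))


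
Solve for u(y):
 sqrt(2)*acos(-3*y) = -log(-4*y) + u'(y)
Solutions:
 u(y) = C1 + y*log(-y) - y + 2*y*log(2) + sqrt(2)*(y*acos(-3*y) + sqrt(1 - 9*y^2)/3)


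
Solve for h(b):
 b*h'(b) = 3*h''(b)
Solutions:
 h(b) = C1 + C2*erfi(sqrt(6)*b/6)


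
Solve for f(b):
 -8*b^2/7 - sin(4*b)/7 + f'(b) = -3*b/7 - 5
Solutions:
 f(b) = C1 + 8*b^3/21 - 3*b^2/14 - 5*b - cos(4*b)/28


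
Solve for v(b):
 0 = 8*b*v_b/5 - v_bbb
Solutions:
 v(b) = C1 + Integral(C2*airyai(2*5^(2/3)*b/5) + C3*airybi(2*5^(2/3)*b/5), b)


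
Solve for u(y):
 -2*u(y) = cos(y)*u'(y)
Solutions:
 u(y) = C1*(sin(y) - 1)/(sin(y) + 1)


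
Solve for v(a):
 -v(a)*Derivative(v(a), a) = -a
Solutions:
 v(a) = -sqrt(C1 + a^2)
 v(a) = sqrt(C1 + a^2)


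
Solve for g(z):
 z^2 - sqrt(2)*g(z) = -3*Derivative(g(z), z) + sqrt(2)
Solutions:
 g(z) = C1*exp(sqrt(2)*z/3) + sqrt(2)*z^2/2 + 3*z - 1 + 9*sqrt(2)/2


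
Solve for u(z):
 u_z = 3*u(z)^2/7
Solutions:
 u(z) = -7/(C1 + 3*z)


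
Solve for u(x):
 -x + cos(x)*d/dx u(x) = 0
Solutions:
 u(x) = C1 + Integral(x/cos(x), x)


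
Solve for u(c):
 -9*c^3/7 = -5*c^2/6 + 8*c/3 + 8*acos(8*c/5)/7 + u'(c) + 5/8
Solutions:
 u(c) = C1 - 9*c^4/28 + 5*c^3/18 - 4*c^2/3 - 8*c*acos(8*c/5)/7 - 5*c/8 + sqrt(25 - 64*c^2)/7


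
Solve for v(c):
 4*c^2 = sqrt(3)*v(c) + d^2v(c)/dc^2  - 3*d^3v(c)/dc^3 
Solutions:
 v(c) = C1*exp(c*(-2^(2/3)*(2 + 243*sqrt(3) + sqrt(-4 + (2 + 243*sqrt(3))^2))^(1/3) - 2*2^(1/3)/(2 + 243*sqrt(3) + sqrt(-4 + (2 + 243*sqrt(3))^2))^(1/3) + 4)/36)*sin(2^(1/3)*sqrt(3)*c*(-2^(1/3)*(2 + 243*sqrt(3) + sqrt(-4 + (2 + 243*sqrt(3))^2))^(1/3) + 2/(2 + 243*sqrt(3) + sqrt(-4 + (2 + 243*sqrt(3))^2))^(1/3))/36) + C2*exp(c*(-2^(2/3)*(2 + 243*sqrt(3) + sqrt(-4 + (2 + 243*sqrt(3))^2))^(1/3) - 2*2^(1/3)/(2 + 243*sqrt(3) + sqrt(-4 + (2 + 243*sqrt(3))^2))^(1/3) + 4)/36)*cos(2^(1/3)*sqrt(3)*c*(-2^(1/3)*(2 + 243*sqrt(3) + sqrt(-4 + (2 + 243*sqrt(3))^2))^(1/3) + 2/(2 + 243*sqrt(3) + sqrt(-4 + (2 + 243*sqrt(3))^2))^(1/3))/36) + C3*exp(c*(2*2^(1/3)/(2 + 243*sqrt(3) + sqrt(-4 + (2 + 243*sqrt(3))^2))^(1/3) + 2 + 2^(2/3)*(2 + 243*sqrt(3) + sqrt(-4 + (2 + 243*sqrt(3))^2))^(1/3))/18) + 4*sqrt(3)*c^2/3 - 8/3


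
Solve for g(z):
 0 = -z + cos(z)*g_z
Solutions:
 g(z) = C1 + Integral(z/cos(z), z)


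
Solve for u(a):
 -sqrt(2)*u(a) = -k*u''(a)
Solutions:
 u(a) = C1*exp(-2^(1/4)*a*sqrt(1/k)) + C2*exp(2^(1/4)*a*sqrt(1/k))


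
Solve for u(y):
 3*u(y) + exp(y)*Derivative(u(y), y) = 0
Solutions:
 u(y) = C1*exp(3*exp(-y))


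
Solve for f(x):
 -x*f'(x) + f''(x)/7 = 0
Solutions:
 f(x) = C1 + C2*erfi(sqrt(14)*x/2)


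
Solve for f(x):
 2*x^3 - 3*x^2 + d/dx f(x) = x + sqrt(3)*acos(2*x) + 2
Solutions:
 f(x) = C1 - x^4/2 + x^3 + x^2/2 + 2*x + sqrt(3)*(x*acos(2*x) - sqrt(1 - 4*x^2)/2)


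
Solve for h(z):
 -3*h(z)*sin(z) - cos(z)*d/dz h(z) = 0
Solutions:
 h(z) = C1*cos(z)^3


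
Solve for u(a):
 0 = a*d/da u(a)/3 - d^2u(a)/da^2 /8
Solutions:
 u(a) = C1 + C2*erfi(2*sqrt(3)*a/3)


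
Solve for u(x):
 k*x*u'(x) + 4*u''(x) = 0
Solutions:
 u(x) = Piecewise((-sqrt(2)*sqrt(pi)*C1*erf(sqrt(2)*sqrt(k)*x/4)/sqrt(k) - C2, (k > 0) | (k < 0)), (-C1*x - C2, True))


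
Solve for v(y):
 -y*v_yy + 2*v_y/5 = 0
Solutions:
 v(y) = C1 + C2*y^(7/5)


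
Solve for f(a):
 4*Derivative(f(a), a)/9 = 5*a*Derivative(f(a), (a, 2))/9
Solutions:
 f(a) = C1 + C2*a^(9/5)


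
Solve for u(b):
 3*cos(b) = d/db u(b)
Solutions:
 u(b) = C1 + 3*sin(b)


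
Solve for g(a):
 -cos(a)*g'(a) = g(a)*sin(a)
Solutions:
 g(a) = C1*cos(a)


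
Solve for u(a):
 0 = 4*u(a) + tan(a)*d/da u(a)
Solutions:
 u(a) = C1/sin(a)^4


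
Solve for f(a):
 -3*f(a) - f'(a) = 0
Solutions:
 f(a) = C1*exp(-3*a)


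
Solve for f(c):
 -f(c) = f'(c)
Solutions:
 f(c) = C1*exp(-c)


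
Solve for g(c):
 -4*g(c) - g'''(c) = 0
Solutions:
 g(c) = C3*exp(-2^(2/3)*c) + (C1*sin(2^(2/3)*sqrt(3)*c/2) + C2*cos(2^(2/3)*sqrt(3)*c/2))*exp(2^(2/3)*c/2)


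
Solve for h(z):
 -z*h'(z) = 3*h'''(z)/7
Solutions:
 h(z) = C1 + Integral(C2*airyai(-3^(2/3)*7^(1/3)*z/3) + C3*airybi(-3^(2/3)*7^(1/3)*z/3), z)


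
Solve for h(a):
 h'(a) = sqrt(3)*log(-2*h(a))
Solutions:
 -sqrt(3)*Integral(1/(log(-_y) + log(2)), (_y, h(a)))/3 = C1 - a


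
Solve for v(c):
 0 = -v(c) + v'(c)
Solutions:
 v(c) = C1*exp(c)


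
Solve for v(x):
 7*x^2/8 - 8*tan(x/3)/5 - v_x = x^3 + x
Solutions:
 v(x) = C1 - x^4/4 + 7*x^3/24 - x^2/2 + 24*log(cos(x/3))/5


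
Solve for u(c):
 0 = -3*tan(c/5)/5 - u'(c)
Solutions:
 u(c) = C1 + 3*log(cos(c/5))


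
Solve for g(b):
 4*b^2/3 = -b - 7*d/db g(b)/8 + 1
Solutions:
 g(b) = C1 - 32*b^3/63 - 4*b^2/7 + 8*b/7


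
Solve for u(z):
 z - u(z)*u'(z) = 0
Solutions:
 u(z) = -sqrt(C1 + z^2)
 u(z) = sqrt(C1 + z^2)


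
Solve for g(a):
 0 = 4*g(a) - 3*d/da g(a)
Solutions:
 g(a) = C1*exp(4*a/3)


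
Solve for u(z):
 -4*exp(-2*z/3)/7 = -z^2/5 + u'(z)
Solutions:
 u(z) = C1 + z^3/15 + 6*exp(-2*z/3)/7


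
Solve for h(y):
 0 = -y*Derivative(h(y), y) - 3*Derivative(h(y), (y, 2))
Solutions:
 h(y) = C1 + C2*erf(sqrt(6)*y/6)


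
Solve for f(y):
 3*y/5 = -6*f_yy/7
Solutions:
 f(y) = C1 + C2*y - 7*y^3/60


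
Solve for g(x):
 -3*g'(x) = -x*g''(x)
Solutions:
 g(x) = C1 + C2*x^4


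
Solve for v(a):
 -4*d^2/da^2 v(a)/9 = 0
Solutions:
 v(a) = C1 + C2*a


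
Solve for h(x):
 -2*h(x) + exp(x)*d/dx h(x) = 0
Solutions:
 h(x) = C1*exp(-2*exp(-x))


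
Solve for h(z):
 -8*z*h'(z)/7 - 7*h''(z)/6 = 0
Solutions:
 h(z) = C1 + C2*erf(2*sqrt(6)*z/7)


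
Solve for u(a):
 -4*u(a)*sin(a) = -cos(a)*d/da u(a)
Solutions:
 u(a) = C1/cos(a)^4


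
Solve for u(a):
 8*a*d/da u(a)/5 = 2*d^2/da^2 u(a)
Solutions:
 u(a) = C1 + C2*erfi(sqrt(10)*a/5)


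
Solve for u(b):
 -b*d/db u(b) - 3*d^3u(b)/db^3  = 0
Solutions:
 u(b) = C1 + Integral(C2*airyai(-3^(2/3)*b/3) + C3*airybi(-3^(2/3)*b/3), b)


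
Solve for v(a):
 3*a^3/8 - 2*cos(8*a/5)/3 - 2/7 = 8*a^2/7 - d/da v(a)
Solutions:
 v(a) = C1 - 3*a^4/32 + 8*a^3/21 + 2*a/7 + 5*sin(8*a/5)/12


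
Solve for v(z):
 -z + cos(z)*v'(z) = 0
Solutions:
 v(z) = C1 + Integral(z/cos(z), z)


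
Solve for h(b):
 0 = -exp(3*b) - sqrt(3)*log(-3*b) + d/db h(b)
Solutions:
 h(b) = C1 + sqrt(3)*b*log(-b) + sqrt(3)*b*(-1 + log(3)) + exp(3*b)/3


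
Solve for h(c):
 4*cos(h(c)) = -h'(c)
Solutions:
 h(c) = pi - asin((C1 + exp(8*c))/(C1 - exp(8*c)))
 h(c) = asin((C1 + exp(8*c))/(C1 - exp(8*c)))


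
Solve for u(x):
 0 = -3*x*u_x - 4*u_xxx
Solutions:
 u(x) = C1 + Integral(C2*airyai(-6^(1/3)*x/2) + C3*airybi(-6^(1/3)*x/2), x)


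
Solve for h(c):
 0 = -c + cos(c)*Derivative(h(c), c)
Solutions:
 h(c) = C1 + Integral(c/cos(c), c)


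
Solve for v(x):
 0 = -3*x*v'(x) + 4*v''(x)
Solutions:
 v(x) = C1 + C2*erfi(sqrt(6)*x/4)


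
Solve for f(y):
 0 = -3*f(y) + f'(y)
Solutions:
 f(y) = C1*exp(3*y)


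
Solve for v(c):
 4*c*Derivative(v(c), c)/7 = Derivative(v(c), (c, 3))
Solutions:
 v(c) = C1 + Integral(C2*airyai(14^(2/3)*c/7) + C3*airybi(14^(2/3)*c/7), c)


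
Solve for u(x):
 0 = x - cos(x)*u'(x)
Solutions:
 u(x) = C1 + Integral(x/cos(x), x)


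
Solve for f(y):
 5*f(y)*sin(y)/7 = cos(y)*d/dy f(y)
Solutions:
 f(y) = C1/cos(y)^(5/7)


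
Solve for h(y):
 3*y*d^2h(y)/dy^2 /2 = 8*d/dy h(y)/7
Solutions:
 h(y) = C1 + C2*y^(37/21)


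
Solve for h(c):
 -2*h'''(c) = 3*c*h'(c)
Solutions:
 h(c) = C1 + Integral(C2*airyai(-2^(2/3)*3^(1/3)*c/2) + C3*airybi(-2^(2/3)*3^(1/3)*c/2), c)


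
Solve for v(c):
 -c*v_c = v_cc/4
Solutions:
 v(c) = C1 + C2*erf(sqrt(2)*c)


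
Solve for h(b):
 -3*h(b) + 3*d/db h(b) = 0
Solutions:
 h(b) = C1*exp(b)


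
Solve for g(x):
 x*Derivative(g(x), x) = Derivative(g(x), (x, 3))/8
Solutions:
 g(x) = C1 + Integral(C2*airyai(2*x) + C3*airybi(2*x), x)


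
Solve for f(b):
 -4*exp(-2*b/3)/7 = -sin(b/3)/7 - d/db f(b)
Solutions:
 f(b) = C1 + 3*cos(b/3)/7 - 6*exp(-2*b/3)/7


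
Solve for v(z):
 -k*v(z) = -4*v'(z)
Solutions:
 v(z) = C1*exp(k*z/4)


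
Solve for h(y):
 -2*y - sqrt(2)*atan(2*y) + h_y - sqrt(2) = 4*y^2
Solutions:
 h(y) = C1 + 4*y^3/3 + y^2 + sqrt(2)*y + sqrt(2)*(y*atan(2*y) - log(4*y^2 + 1)/4)


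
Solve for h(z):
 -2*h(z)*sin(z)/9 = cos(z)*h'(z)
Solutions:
 h(z) = C1*cos(z)^(2/9)


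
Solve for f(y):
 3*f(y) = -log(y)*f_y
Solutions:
 f(y) = C1*exp(-3*li(y))


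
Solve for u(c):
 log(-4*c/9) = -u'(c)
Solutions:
 u(c) = C1 - c*log(-c) + c*(-2*log(2) + 1 + 2*log(3))


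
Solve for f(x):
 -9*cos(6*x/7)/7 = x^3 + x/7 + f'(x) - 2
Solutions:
 f(x) = C1 - x^4/4 - x^2/14 + 2*x - 3*sin(6*x/7)/2


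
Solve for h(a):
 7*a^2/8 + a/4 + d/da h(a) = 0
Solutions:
 h(a) = C1 - 7*a^3/24 - a^2/8


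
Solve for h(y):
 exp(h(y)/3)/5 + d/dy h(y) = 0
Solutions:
 h(y) = 3*log(1/(C1 + y)) + 3*log(15)


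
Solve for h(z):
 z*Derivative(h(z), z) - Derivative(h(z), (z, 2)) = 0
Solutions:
 h(z) = C1 + C2*erfi(sqrt(2)*z/2)


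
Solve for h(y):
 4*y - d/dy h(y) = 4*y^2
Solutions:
 h(y) = C1 - 4*y^3/3 + 2*y^2


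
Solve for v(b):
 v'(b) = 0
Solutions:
 v(b) = C1


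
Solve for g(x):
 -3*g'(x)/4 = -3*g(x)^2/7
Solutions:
 g(x) = -7/(C1 + 4*x)


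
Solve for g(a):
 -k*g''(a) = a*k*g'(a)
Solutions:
 g(a) = C1 + C2*erf(sqrt(2)*a/2)


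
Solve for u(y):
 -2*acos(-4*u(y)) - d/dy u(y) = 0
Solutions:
 Integral(1/acos(-4*_y), (_y, u(y))) = C1 - 2*y


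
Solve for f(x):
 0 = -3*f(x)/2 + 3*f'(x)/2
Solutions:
 f(x) = C1*exp(x)


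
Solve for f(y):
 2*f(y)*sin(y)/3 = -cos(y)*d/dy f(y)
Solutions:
 f(y) = C1*cos(y)^(2/3)


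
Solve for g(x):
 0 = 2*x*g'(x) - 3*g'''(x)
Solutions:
 g(x) = C1 + Integral(C2*airyai(2^(1/3)*3^(2/3)*x/3) + C3*airybi(2^(1/3)*3^(2/3)*x/3), x)


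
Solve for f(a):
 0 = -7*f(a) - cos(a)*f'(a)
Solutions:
 f(a) = C1*sqrt(sin(a) - 1)*(sin(a)^3 - 3*sin(a)^2 + 3*sin(a) - 1)/(sqrt(sin(a) + 1)*(sin(a)^3 + 3*sin(a)^2 + 3*sin(a) + 1))


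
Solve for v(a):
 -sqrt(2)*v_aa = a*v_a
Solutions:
 v(a) = C1 + C2*erf(2^(1/4)*a/2)


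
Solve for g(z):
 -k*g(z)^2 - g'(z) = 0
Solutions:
 g(z) = 1/(C1 + k*z)


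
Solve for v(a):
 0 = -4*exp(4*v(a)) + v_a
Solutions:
 v(a) = log(-(-1/(C1 + 16*a))^(1/4))
 v(a) = log(-1/(C1 + 16*a))/4
 v(a) = log(-I*(-1/(C1 + 16*a))^(1/4))
 v(a) = log(I*(-1/(C1 + 16*a))^(1/4))


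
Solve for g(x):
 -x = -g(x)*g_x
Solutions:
 g(x) = -sqrt(C1 + x^2)
 g(x) = sqrt(C1 + x^2)


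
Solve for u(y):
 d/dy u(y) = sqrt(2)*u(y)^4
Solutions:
 u(y) = (-1/(C1 + 3*sqrt(2)*y))^(1/3)
 u(y) = (-1/(C1 + sqrt(2)*y))^(1/3)*(-3^(2/3) - 3*3^(1/6)*I)/6
 u(y) = (-1/(C1 + sqrt(2)*y))^(1/3)*(-3^(2/3) + 3*3^(1/6)*I)/6


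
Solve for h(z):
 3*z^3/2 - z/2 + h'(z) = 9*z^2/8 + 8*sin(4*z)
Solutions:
 h(z) = C1 - 3*z^4/8 + 3*z^3/8 + z^2/4 - 2*cos(4*z)


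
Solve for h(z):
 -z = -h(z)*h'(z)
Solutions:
 h(z) = -sqrt(C1 + z^2)
 h(z) = sqrt(C1 + z^2)


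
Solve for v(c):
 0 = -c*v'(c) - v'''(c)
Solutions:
 v(c) = C1 + Integral(C2*airyai(-c) + C3*airybi(-c), c)


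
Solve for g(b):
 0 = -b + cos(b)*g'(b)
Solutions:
 g(b) = C1 + Integral(b/cos(b), b)


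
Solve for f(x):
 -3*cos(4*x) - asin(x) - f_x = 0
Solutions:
 f(x) = C1 - x*asin(x) - sqrt(1 - x^2) - 3*sin(4*x)/4


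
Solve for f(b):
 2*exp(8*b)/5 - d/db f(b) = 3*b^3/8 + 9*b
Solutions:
 f(b) = C1 - 3*b^4/32 - 9*b^2/2 + exp(8*b)/20


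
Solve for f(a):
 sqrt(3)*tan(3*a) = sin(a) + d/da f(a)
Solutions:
 f(a) = C1 - sqrt(3)*log(cos(3*a))/3 + cos(a)


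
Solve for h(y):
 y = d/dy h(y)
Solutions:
 h(y) = C1 + y^2/2


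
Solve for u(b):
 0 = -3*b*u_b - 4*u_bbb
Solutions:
 u(b) = C1 + Integral(C2*airyai(-6^(1/3)*b/2) + C3*airybi(-6^(1/3)*b/2), b)


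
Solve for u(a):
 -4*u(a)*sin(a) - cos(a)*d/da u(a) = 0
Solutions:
 u(a) = C1*cos(a)^4


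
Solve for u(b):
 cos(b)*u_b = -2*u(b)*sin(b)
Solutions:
 u(b) = C1*cos(b)^2


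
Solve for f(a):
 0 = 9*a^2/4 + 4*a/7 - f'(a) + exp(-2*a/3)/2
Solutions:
 f(a) = C1 + 3*a^3/4 + 2*a^2/7 - 3*exp(-2*a/3)/4


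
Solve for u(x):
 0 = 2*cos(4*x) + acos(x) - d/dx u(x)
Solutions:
 u(x) = C1 + x*acos(x) - sqrt(1 - x^2) + sin(4*x)/2


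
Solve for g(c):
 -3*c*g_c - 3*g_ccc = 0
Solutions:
 g(c) = C1 + Integral(C2*airyai(-c) + C3*airybi(-c), c)


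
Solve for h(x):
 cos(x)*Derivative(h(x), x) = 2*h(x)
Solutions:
 h(x) = C1*(sin(x) + 1)/(sin(x) - 1)


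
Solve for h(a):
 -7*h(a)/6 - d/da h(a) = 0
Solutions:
 h(a) = C1*exp(-7*a/6)


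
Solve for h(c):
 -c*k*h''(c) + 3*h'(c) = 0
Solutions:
 h(c) = C1 + c^(((re(k) + 3)*re(k) + im(k)^2)/(re(k)^2 + im(k)^2))*(C2*sin(3*log(c)*Abs(im(k))/(re(k)^2 + im(k)^2)) + C3*cos(3*log(c)*im(k)/(re(k)^2 + im(k)^2)))


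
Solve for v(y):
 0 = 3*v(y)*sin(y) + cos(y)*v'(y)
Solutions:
 v(y) = C1*cos(y)^3


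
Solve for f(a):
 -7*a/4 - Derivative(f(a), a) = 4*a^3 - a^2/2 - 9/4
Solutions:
 f(a) = C1 - a^4 + a^3/6 - 7*a^2/8 + 9*a/4


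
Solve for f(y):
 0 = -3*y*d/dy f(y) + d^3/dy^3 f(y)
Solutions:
 f(y) = C1 + Integral(C2*airyai(3^(1/3)*y) + C3*airybi(3^(1/3)*y), y)


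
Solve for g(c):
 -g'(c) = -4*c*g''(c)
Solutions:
 g(c) = C1 + C2*c^(5/4)


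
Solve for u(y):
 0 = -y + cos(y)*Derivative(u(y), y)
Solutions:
 u(y) = C1 + Integral(y/cos(y), y)


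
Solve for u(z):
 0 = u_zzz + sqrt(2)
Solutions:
 u(z) = C1 + C2*z + C3*z^2 - sqrt(2)*z^3/6


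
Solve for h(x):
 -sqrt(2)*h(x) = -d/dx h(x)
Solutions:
 h(x) = C1*exp(sqrt(2)*x)


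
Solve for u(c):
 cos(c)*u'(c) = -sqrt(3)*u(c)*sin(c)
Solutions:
 u(c) = C1*cos(c)^(sqrt(3))


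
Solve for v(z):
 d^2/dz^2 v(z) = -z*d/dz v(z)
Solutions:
 v(z) = C1 + C2*erf(sqrt(2)*z/2)


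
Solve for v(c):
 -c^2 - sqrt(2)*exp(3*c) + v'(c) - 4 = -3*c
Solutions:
 v(c) = C1 + c^3/3 - 3*c^2/2 + 4*c + sqrt(2)*exp(3*c)/3


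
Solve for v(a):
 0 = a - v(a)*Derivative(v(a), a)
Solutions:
 v(a) = -sqrt(C1 + a^2)
 v(a) = sqrt(C1 + a^2)


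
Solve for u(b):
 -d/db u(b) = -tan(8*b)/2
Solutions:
 u(b) = C1 - log(cos(8*b))/16


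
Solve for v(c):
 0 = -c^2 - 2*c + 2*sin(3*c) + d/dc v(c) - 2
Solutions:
 v(c) = C1 + c^3/3 + c^2 + 2*c + 2*cos(3*c)/3


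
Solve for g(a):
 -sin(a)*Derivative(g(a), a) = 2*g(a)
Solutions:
 g(a) = C1*(cos(a) + 1)/(cos(a) - 1)


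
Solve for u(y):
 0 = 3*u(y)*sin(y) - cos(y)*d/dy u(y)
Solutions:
 u(y) = C1/cos(y)^3


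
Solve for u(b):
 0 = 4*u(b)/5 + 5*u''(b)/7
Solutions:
 u(b) = C1*sin(2*sqrt(7)*b/5) + C2*cos(2*sqrt(7)*b/5)


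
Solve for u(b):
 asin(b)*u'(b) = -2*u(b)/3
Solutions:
 u(b) = C1*exp(-2*Integral(1/asin(b), b)/3)
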